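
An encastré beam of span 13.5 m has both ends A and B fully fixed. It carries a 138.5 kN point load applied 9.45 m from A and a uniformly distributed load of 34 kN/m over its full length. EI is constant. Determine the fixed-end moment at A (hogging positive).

M_A = 634.2 kN·m

Take the two fixed-end moments M_A, M_B as redundants; the released structure is the simple span AB.
On the primary (simply-supported) span, the end slopes from the loading are:
  at A: point load 138.5 at a = 9.45: Pab(L + b)/(6LEI) = 1148/EI
  at B: point load 138.5 at a = 9.45: Pab(L + a)/(6LEI) = 1502/EI
  at A: UDL 34: wL³/(24EI) = 3486/EI
  at B: UDL 34: wL³/(24EI) = 3486/EI
  θ_A0 = 4634/EI,  θ_B0 = 4987/EI
Flexibility coefficients: a unit moment at one end gives L/(3EI) there and L/(6EI) at the far end, so f₁₁ = f₂₂ = 4.5/EI and f₁₂ = f₂₁ = 2.25/EI.
Compatibility — zero rotation at each built-in end:
  4.5 M_A + 2.25 M_B = 4634
  2.25 M_A + 4.5 M_B = 4987
Solving the pair gives M_A = 634.2 kN·m and M_B = 791.2 kN·m (hogging).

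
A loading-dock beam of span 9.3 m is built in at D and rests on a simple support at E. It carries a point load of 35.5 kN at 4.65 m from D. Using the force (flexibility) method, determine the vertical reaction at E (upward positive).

Take the reaction at E as the redundant and release it; the primary structure is a cantilever fixed at D.
Deflection at E on the released cantilever, summing each load's contribution:
  point load 35.5 at a = 4.65: Pa²(3L − a)/(6EI) = 2974/EI
Flexibility coefficient — unit upward force at E: δ_{EE} = L³/(3EI) = 268.1/EI.
Compatibility at E: δ_0 − R_E·δ_{EE} = 0, so R_E = 2974/268.1 = 11.09 kN.

R_E = 11.09 kN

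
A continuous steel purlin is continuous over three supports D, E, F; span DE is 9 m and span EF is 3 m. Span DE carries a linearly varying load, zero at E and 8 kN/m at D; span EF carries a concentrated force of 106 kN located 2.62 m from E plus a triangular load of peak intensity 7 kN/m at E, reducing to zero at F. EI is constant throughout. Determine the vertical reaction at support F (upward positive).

R_F = 84.62 kN

Release continuity at E by inserting a hinge; the redundant is the internal moment M_E. The primary structure is two simply-supported spans DE and EF.
Rotations at E on the released spans (each span's end-slope, ×1/EI):
  span DE: triangular load, peak 8: 7w₀L³/(360EI) = 113.4/EI
  span EF: point load 106 at a = 2.62: Pab(L + b)/(6LEI) = 19.82/EI
  span EF: triangular load, peak 7: w₀L³/(45EI) = 4.2/EI
  relative rotation θ_0 = (113.4 + 24.02)/EI = 137.4/EI
A unit hogging moment at E produces rotation L₁/(3EI) + L₂/(3EI) = 4/EI.
Slope continuity at E: θ_0 = M_E·4/EI, so M_E = 137.4/4 = 34.35 kN·m (hogging).
Span EF, ΣM about F: R_E^{EF}·3 = 61.28 + 34.35, so R_E^{EF} = 31.88 kN and R_F = 116.5 − 31.88 = 84.62 kN.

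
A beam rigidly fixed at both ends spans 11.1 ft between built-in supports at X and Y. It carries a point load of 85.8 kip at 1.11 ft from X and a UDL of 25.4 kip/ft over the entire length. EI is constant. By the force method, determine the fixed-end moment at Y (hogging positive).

Release both end moments; the primary structure is a simply-supported span XY with redundants M_X and M_Y.
End rotations of the released simple span under the applied load (×1/EI):
  at X: point load 85.8 at a = 1.11: Pab(L + b)/(6LEI) = 301.3/EI
  at Y: point load 85.8 at a = 1.11: Pab(L + a)/(6LEI) = 174.4/EI
  at X: UDL 25.4: wL³/(24EI) = 1447/EI
  at Y: UDL 25.4: wL³/(24EI) = 1447/EI
  θ_X0 = 1749/EI,  θ_Y0 = 1622/EI
Flexibility coefficients: a unit moment at one end gives L/(3EI) there and L/(6EI) at the far end, so f₁₁ = f₂₂ = 3.7/EI and f₁₂ = f₂₁ = 1.85/EI.
Compatibility — zero rotation at each built-in end:
  3.7 M_X + 1.85 M_Y = 1749
  1.85 M_X + 3.7 M_Y = 1622
Solving the pair gives M_X = 337.9 kip·ft and M_Y = 269.4 kip·ft (hogging).

M_Y = 269.4 kip·ft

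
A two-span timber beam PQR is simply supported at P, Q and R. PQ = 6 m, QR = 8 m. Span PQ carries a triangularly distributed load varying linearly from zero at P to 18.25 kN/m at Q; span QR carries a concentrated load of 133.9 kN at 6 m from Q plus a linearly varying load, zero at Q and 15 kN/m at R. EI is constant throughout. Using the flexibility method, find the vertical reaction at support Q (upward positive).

R_Q = 125.7 kN

Release continuity at Q by inserting a hinge; the redundant is the internal moment M_Q. The primary structure is two simply-supported spans PQ and QR.
Discontinuity in slope at Q on the released structure — sum the simple-span end rotations:
  span PQ: triangular load, peak 18.25: w₀L³/(45EI) = 87.6/EI
  span QR: point load 133.9 at a = 6: Pab(L + b)/(6LEI) = 334.8/EI
  span QR: triangular load, peak 15: 7w₀L³/(360EI) = 149.3/EI
  relative rotation θ_0 = (87.6 + 484.1)/EI = 571.7/EI
A unit hogging moment at Q produces rotation L₁/(3EI) + L₂/(3EI) = 4.667/EI.
Slope continuity at Q: θ_0 = M_Q·4.667/EI, so M_Q = 571.7/4.667 = 122.5 kN·m (hogging).
Span PQ, ΣM about P with M_Q applied at Q: R_Q^{PQ}·6 = 219 + 122.5, so R_Q^{PQ} = 56.92 kN and R_P = 54.75 − 56.92 = -2.167 kN.
Span QR, ΣM about R: R_Q^{QR}·8 = 427.8 + 122.5, so R_Q^{QR} = 68.79 kN and R_R = 193.9 − 68.79 = 125.1 kN.
R_Q = 56.92 + 68.79 = 125.7 kN.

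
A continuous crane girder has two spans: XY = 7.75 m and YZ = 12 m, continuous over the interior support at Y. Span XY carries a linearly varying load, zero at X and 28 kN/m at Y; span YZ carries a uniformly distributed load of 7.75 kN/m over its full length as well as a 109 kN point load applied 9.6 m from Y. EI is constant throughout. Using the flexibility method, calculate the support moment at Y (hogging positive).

M_Y = 205 kN·m

Insert a hinge at Y; M_Y is the redundant, and each span becomes simply supported.
End slopes at the hinge Y, treating each span as simply supported:
  span XY: triangular load, peak 28: w₀L³/(45EI) = 289.6/EI
  span YZ: UDL 7.75: wL³/(24EI) = 558/EI
  span YZ: point load 109 at a = 9.6: Pab(L + b)/(6LEI) = 502.3/EI
  relative rotation θ_0 = (289.6 + 1060)/EI = 1350/EI
A unit hogging moment at Y produces rotation L₁/(3EI) + L₂/(3EI) = 6.583/EI.
Compatibility: M_Y·(L₁+L₂)/(3EI) = θ_0, giving M_Y = 205 kN·m (hogging).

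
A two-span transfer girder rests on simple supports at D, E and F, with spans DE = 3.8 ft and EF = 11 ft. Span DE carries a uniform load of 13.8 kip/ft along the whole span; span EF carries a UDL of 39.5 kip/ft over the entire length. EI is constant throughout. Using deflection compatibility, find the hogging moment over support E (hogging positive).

M_E = 450.4 kip·ft

Insert a hinge at E; M_E is the redundant, and each span becomes simply supported.
End slopes at the hinge E, treating each span as simply supported:
  span DE: UDL 13.8: wL³/(24EI) = 31.55/EI
  span EF: UDL 39.5: wL³/(24EI) = 2191/EI
  relative rotation θ_0 = (31.55 + 2191)/EI = 2222/EI
A unit hogging moment at E produces rotation L₁/(3EI) + L₂/(3EI) = 4.933/EI.
Compatibility: M_E·(L₁+L₂)/(3EI) = θ_0, giving M_E = 450.4 kip·ft (hogging).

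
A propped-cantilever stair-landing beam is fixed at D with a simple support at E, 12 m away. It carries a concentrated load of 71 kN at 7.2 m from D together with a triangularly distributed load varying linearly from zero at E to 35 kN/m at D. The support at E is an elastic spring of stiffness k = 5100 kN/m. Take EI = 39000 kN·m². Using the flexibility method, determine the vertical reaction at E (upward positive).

Remove the prop at E; the released (primary) structure is a cantilever built in at D.
Downward deflection at the released point E due to the loads:
  point load 71 at a = 7.2: Pa²(3L − a)/(6EI) = 17667/EI
  triangular load, peak 35 at the fixed end: w₀L⁴/(30EI) = 24192/EI
  δ_0 = 41859/EI
Flexibility coefficient — unit upward force at E: δ_{EE} = L³/(3EI) = 576/EI.
With EI = 39000 kN·m²: δ_0 = 1.0733 m and δ_{EE} = 0.014769 m/kN.
Compatibility — the spring shortens by R_E/k under the reaction it provides: δ_0 − R_E·δ_{EE} = R_E/k. With 1/k = 0.000196 m/kN, R_E = δ_0 / (δ_{EE} + 1/k) = 1.0733 / (0.014769 + 0.000196) = 71.72 kN.

R_E = 71.72 kN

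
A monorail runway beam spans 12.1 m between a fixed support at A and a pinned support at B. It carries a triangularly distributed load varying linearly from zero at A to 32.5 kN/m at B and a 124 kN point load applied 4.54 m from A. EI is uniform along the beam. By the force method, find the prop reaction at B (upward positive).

Take the reaction at B as the redundant and release it; the primary structure is a cantilever fixed at A.
Primary-structure tip deflection at B by superposition:
  triangular load, peak 32.5 at the free end: 11w₀L⁴/(120EI) = 63861/EI
  point load 124 at a = 4.54: Pa²(3L − a)/(6EI) = 13529/EI
  δ_0 = 77390/EI
Flexibility coefficient — unit upward force at B: δ_{BB} = L³/(3EI) = 590.5/EI.
The prop prevents deflection at B: R_B = δ_0/δ_{BB} = 77390/590.5 = 131.1 kN.

R_B = 131.1 kN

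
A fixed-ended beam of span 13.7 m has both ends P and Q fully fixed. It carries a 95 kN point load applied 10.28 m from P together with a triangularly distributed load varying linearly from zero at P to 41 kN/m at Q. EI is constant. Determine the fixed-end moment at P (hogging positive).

M_P = 317.4 kN·m

Take the two fixed-end moments M_P, M_Q as redundants; the released structure is the simple span PQ.
On the primary (simply-supported) span, the end slopes from the loading are:
  at P: point load 95 at a = 10.28: Pab(L + b)/(6LEI) = 695.6/EI
  at Q: point load 95 at a = 10.28: Pab(L + a)/(6LEI) = 974.4/EI
  at P: triangular load, peak 41: 7w₀L³/(360EI) = 2050/EI
  at Q: triangular load, peak 41: w₀L³/(45EI) = 2343/EI
  θ_P0 = 2746/EI,  θ_Q0 = 3317/EI
Flexibility coefficients: a unit moment at one end gives L/(3EI) there and L/(6EI) at the far end, so f₁₁ = f₂₂ = 4.567/EI and f₁₂ = f₂₁ = 2.283/EI.
Compatibility — zero rotation at each built-in end:
  4.567 M_P + 2.283 M_Q = 2746
  2.283 M_P + 4.567 M_Q = 3317
Solving the pair gives M_P = 317.4 kN·m and M_Q = 567.7 kN·m (hogging).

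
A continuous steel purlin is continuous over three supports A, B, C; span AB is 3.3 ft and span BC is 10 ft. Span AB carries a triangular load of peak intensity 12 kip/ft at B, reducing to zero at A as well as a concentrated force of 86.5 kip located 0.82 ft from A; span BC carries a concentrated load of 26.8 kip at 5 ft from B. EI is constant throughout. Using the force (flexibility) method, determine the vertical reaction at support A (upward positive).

Release continuity at B by inserting a hinge; the redundant is the internal moment M_B. The primary structure is two simply-supported spans AB and BC.
End slopes at the hinge B, treating each span as simply supported:
  span AB: triangular load, peak 12: w₀L³/(45EI) = 9.583/EI
  span AB: point load 86.5 at a = 0.82: Pab(L + a)/(6LEI) = 36.6/EI
  span BC: point load 26.8 at a = 5: Pab(L + b)/(6LEI) = 167.5/EI
  relative rotation θ_0 = (46.19 + 167.5)/EI = 213.7/EI
A unit hogging moment at B produces rotation L₁/(3EI) + L₂/(3EI) = 4.433/EI.
Slope continuity at B: θ_0 = M_B·4.433/EI, so M_B = 213.7/4.433 = 48.2 kip·ft (hogging).
Span AB, ΣM about A with M_B applied at B: R_B^{AB}·3.3 = 114.5 + 48.2, so R_B^{AB} = 49.3 kip and R_A = 106.3 − 49.3 = 57 kip.

R_A = 57 kip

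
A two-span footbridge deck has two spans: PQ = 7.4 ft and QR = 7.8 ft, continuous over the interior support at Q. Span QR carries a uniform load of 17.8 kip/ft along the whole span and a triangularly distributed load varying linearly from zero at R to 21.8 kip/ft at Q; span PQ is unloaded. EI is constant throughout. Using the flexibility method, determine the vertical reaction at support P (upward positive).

R_P = -15.52 kip

Insert a hinge at Q; M_Q is the redundant, and each span becomes simply supported.
Discontinuity in slope at Q on the released structure — sum the simple-span end rotations:
  span QR: UDL 17.8: wL³/(24EI) = 352/EI
  span QR: triangular load, peak 21.8: w₀L³/(45EI) = 229.9/EI
  relative rotation θ_0 = (0 + 581.9)/EI = 581.9/EI
A unit hogging moment at Q produces rotation L₁/(3EI) + L₂/(3EI) = 5.067/EI.
Compatibility: M_Q·(L₁+L₂)/(3EI) = θ_0, giving M_Q = 114.8 kip·ft (hogging).
Span PQ, ΣM about P with M_Q applied at Q: R_Q^{PQ}·7.4 = 0 + 114.8, so R_Q^{PQ} = 15.52 kip and R_P = 0 − 15.52 = -15.52 kip.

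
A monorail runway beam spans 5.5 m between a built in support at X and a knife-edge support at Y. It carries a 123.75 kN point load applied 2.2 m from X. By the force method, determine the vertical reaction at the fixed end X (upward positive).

R_X = 98.01 kN

Remove the prop at Y; the released (primary) structure is a cantilever built in at X.
Deflection at Y on the released cantilever, summing each load's contribution:
  point load 123.75 at a = 2.2: Pa²(3L − a)/(6EI) = 1427/EI
Flexibility coefficient — unit upward force at Y: δ_{YY} = L³/(3EI) = 55.46/EI.
Compatibility at Y: δ_0 − R_Y·δ_{YY} = 0, so R_Y = 1427/55.46 = 25.74 kN.
Vertical equilibrium: R_X = ΣP − R_Y = 123.8 − 25.74 = 98.01 kN.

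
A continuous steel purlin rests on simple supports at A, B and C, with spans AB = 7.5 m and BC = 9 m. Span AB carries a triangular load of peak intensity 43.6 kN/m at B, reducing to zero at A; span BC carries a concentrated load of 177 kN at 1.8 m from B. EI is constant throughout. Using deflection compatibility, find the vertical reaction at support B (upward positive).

Take M_B as the redundant. Released structure: two simple spans AB and BC with a hinge at B.
Rotations at B on the released spans (each span's end-slope, ×1/EI):
  span AB: triangular load, peak 43.6: w₀L³/(45EI) = 408.8/EI
  span BC: point load 177 at a = 1.8: Pab(L + b)/(6LEI) = 688.2/EI
  relative rotation θ_0 = (408.8 + 688.2)/EI = 1097/EI
A unit hogging moment at B produces rotation L₁/(3EI) + L₂/(3EI) = 5.5/EI.
Slope continuity at B: θ_0 = M_B·5.5/EI, so M_B = 1097/5.5 = 199.4 kN·m (hogging).
Span AB, ΣM about A with M_B applied at B: R_B^{AB}·7.5 = 817.5 + 199.4, so R_B^{AB} = 135.6 kN and R_A = 163.5 − 135.6 = 27.91 kN.
Span BC, ΣM about C: R_B^{BC}·9 = 1274 + 199.4, so R_B^{BC} = 163.8 kN and R_C = 177 − 163.8 = 13.24 kN.
R_B = 135.6 + 163.8 = 299.4 kN.

R_B = 299.4 kN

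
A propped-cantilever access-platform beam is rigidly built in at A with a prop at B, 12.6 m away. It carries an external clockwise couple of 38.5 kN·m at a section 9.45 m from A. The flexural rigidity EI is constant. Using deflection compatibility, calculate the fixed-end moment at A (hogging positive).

M_A = -15.64 kN·m

Take the reaction at B as the redundant and release it; the primary structure is a cantilever fixed at A.
Downward deflection at the released point B due to the loads:
  clockwise couple 38.5 at a = 9.45: M₀a(2L − a)/(2EI) = 2865/EI
Flexibility coefficient — unit upward force at B: δ_{BB} = L³/(3EI) = 666.8/EI.
The prop prevents deflection at B: R_B = δ_0/δ_{BB} = 2865/666.8 = 4.297 kN.
Moment equilibrium about A: M_A = Σ(load moments about A) − R_B·L = 38.5 − 4.297×12.6 = -15.64 kN·m.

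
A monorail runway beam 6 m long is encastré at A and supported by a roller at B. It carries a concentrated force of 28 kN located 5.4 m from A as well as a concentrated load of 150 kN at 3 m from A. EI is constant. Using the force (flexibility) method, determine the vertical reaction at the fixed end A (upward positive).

R_A = 107.3 kN

Choose R_B as the redundant. The primary structure is the cantilever fixed at A.
Deflection at B on the released cantilever, summing each load's contribution:
  point load 28 at a = 5.4: Pa²(3L − a)/(6EI) = 1715/EI
  point load 150 at a = 3: Pa²(3L − a)/(6EI) = 3375/EI
  δ_0 = 5090/EI
Tip deflection under a unit load at B: L³/(3EI) = 72/EI.
Compatibility at B: δ_0 − R_B·δ_{BB} = 0, so R_B = 5090/72 = 70.69 kN.
Vertical equilibrium: R_A = ΣP − R_B = 178 − 70.69 = 107.3 kN.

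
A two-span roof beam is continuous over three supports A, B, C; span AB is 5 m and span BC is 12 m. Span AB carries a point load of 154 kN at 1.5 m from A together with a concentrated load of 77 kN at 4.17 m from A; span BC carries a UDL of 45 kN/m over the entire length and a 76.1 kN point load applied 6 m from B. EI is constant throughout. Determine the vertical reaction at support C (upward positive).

R_C = 246.6 kN

Release continuity at B by inserting a hinge; the redundant is the internal moment M_B. The primary structure is two simply-supported spans AB and BC.
End slopes at the hinge B, treating each span as simply supported:
  span AB: point load 154 at a = 1.5: Pab(L + a)/(6LEI) = 175.2/EI
  span AB: point load 77 at a = 4.17: Pab(L + a)/(6LEI) = 81.46/EI
  span BC: UDL 45: wL³/(24EI) = 3240/EI
  span BC: point load 76.1 at a = 6: Pab(L + b)/(6LEI) = 684.9/EI
  relative rotation θ_0 = (256.6 + 3925)/EI = 4182/EI
A unit hogging moment at B produces rotation L₁/(3EI) + L₂/(3EI) = 5.667/EI.
Slope continuity at B: θ_0 = M_B·5.667/EI, so M_B = 4182/5.667 = 737.9 kN·m (hogging).
Span BC, ΣM about C: R_B^{BC}·12 = 3697 + 737.9, so R_B^{BC} = 369.5 kN and R_C = 616.1 − 369.5 = 246.6 kN.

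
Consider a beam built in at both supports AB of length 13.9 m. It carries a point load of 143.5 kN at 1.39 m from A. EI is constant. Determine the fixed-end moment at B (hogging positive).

Take the two fixed-end moments M_A, M_B as redundants; the released structure is the simple span AB.
End rotations of the released simple span under the applied load (×1/EI):
  at A: point load 143.5 at a = 1.39: Pab(L + b)/(6LEI) = 790.2/EI
  at B: point load 143.5 at a = 1.39: Pab(L + a)/(6LEI) = 457.5/EI
  θ_A0 = 790.2/EI,  θ_B0 = 457.5/EI
Flexibility coefficients: a unit moment at one end gives L/(3EI) there and L/(6EI) at the far end, so f₁₁ = f₂₂ = 4.633/EI and f₁₂ = f₂₁ = 2.317/EI.
Compatibility — zero rotation at each built-in end:
  4.633 M_A + 2.317 M_B = 790.2
  2.317 M_A + 4.633 M_B = 457.5
Solving the pair gives M_A = 161.6 kN·m and M_B = 17.95 kN·m (hogging).

M_B = 17.95 kN·m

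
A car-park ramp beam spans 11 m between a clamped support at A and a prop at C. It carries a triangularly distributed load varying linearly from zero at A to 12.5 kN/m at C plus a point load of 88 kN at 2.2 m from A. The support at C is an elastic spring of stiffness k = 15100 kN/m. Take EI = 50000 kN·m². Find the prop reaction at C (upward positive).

R_C = 42.42 kN

Release the roller at C. Primary structure: cantilever fixed at A.
Deflection at C on the released cantilever, summing each load's contribution:
  triangular load, peak 12.5 at the free end: 11w₀L⁴/(120EI) = 16776/EI
  point load 88 at a = 2.2: Pa²(3L − a)/(6EI) = 2186/EI
  δ_0 = 18963/EI
Tip deflection under a unit load at C: L³/(3EI) = 443.7/EI.
With EI = 50000 kN·m²: δ_0 = 0.37925 m and δ_{CC} = 0.008873 m/kN.
Compatibility — the spring shortens by R_C/k under the reaction it provides: δ_0 − R_C·δ_{CC} = R_C/k. With 1/k = 0.000066 m/kN, R_C = δ_0 / (δ_{CC} + 1/k) = 0.37925 / (0.008873 + 0.000066) = 42.42 kN.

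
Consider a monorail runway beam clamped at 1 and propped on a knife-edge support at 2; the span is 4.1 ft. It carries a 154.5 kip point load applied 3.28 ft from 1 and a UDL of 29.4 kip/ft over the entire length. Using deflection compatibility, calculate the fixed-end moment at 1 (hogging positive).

Choose R_2 as the redundant. The primary structure is the cantilever fixed at 1.
Downward deflection at the released point 2 due to the loads:
  point load 154.5 at a = 3.28: Pa²(3L − a)/(6EI) = 2499/EI
  UDL 29.4: wL⁴/(8EI) = 1038/EI
  δ_0 = 3537/EI
Flexibility coefficient — unit upward force at 2: δ_{22} = L³/(3EI) = 22.97/EI.
The prop prevents deflection at 2: R_2 = δ_0/δ_{22} = 3537/22.97 = 154 kip.
Moment equilibrium about 1: M_1 = Σ(load moments about 1) − R_2·L = 753.9 − 154×4.1 = 122.6 kip·ft.

M_1 = 122.6 kip·ft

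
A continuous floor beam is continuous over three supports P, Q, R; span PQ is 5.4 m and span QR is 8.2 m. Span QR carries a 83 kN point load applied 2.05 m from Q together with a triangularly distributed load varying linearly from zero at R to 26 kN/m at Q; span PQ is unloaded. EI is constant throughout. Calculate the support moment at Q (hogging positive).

Release continuity at Q by inserting a hinge; the redundant is the internal moment M_Q. The primary structure is two simply-supported spans PQ and QR.
Discontinuity in slope at Q on the released structure — sum the simple-span end rotations:
  span QR: point load 83 at a = 2.05: Pab(L + b)/(6LEI) = 305.2/EI
  span QR: triangular load, peak 26: w₀L³/(45EI) = 318.6/EI
  relative rotation θ_0 = (0 + 623.8)/EI = 623.8/EI
A unit hogging moment at Q produces rotation L₁/(3EI) + L₂/(3EI) = 4.533/EI.
Compatibility: M_Q·(L₁+L₂)/(3EI) = θ_0, giving M_Q = 137.6 kN·m (hogging).

M_Q = 137.6 kN·m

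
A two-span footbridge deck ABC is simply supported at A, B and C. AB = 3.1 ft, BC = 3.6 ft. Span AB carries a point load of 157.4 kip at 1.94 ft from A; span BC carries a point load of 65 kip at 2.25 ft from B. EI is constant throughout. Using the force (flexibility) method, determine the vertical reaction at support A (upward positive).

R_A = 38.5 kip

Insert a hinge at B; M_B is the redundant, and each span becomes simply supported.
Discontinuity in slope at B on the released structure — sum the simple-span end rotations:
  span AB: point load 157.4 at a = 1.94: Pab(L + a)/(6LEI) = 95.98/EI
  span BC: point load 65 at a = 2.25: Pab(L + b)/(6LEI) = 45.25/EI
  relative rotation θ_0 = (95.98 + 45.25)/EI = 141.2/EI
A unit hogging moment at B produces rotation L₁/(3EI) + L₂/(3EI) = 2.233/EI.
Compatibility: M_B·(L₁+L₂)/(3EI) = θ_0, giving M_B = 63.24 kip·ft (hogging).
Span AB, ΣM about A with M_B applied at B: R_B^{AB}·3.1 = 305.4 + 63.24, so R_B^{AB} = 118.9 kip and R_A = 157.4 − 118.9 = 38.5 kip.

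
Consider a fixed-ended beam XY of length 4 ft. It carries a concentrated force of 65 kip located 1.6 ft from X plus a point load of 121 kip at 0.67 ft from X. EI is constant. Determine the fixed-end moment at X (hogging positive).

M_X = 93.63 kip·ft

Take the two fixed-end moments M_X, M_Y as redundants; the released structure is the simple span XY.
On the primary (simply-supported) span, the end slopes from the loading are:
  at X: point load 65 at a = 1.6: Pab(L + b)/(6LEI) = 66.56/EI
  at Y: point load 65 at a = 1.6: Pab(L + a)/(6LEI) = 58.24/EI
  at X: point load 121 at a = 0.67: Pab(L + b)/(6LEI) = 82.45/EI
  at Y: point load 121 at a = 0.67: Pab(L + a)/(6LEI) = 52.53/EI
  θ_X0 = 149/EI,  θ_Y0 = 110.8/EI
Flexibility coefficients: a unit moment at one end gives L/(3EI) there and L/(6EI) at the far end, so f₁₁ = f₂₂ = 1.333/EI and f₁₂ = f₂₁ = 0.6667/EI.
Compatibility — zero rotation at each built-in end:
  1.333 M_X + 0.6667 M_Y = 149
  0.6667 M_X + 1.333 M_Y = 110.8
Solving the pair gives M_X = 93.63 kip·ft and M_Y = 36.26 kip·ft (hogging).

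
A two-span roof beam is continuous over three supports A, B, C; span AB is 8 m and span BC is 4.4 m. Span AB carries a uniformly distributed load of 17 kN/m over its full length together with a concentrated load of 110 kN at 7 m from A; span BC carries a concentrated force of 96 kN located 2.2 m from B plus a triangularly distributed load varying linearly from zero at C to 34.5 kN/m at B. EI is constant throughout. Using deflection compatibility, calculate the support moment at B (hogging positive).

M_B = 189.9 kN·m

Release continuity at B by inserting a hinge; the redundant is the internal moment M_B. The primary structure is two simply-supported spans AB and BC.
Discontinuity in slope at B on the released structure — sum the simple-span end rotations:
  span AB: UDL 17: wL³/(24EI) = 362.7/EI
  span AB: point load 110 at a = 7: Pab(L + a)/(6LEI) = 240.6/EI
  span BC: point load 96 at a = 2.2: Pab(L + b)/(6LEI) = 116.2/EI
  span BC: triangular load, peak 34.5: w₀L³/(45EI) = 65.31/EI
  relative rotation θ_0 = (603.3 + 181.5)/EI = 784.8/EI
A unit hogging moment at B produces rotation L₁/(3EI) + L₂/(3EI) = 4.133/EI.
Compatibility: M_B·(L₁+L₂)/(3EI) = θ_0, giving M_B = 189.9 kN·m (hogging).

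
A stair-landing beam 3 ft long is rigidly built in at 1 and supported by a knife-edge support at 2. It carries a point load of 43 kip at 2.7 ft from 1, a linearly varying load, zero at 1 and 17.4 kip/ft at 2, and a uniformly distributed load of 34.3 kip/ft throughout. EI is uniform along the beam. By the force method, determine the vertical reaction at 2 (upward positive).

R_2 = 89.51 kip

Remove the prop at 2; the released (primary) structure is a cantilever built in at 1.
Deflection at 2 on the released cantilever, summing each load's contribution:
  point load 43 at a = 2.7: Pa²(3L − a)/(6EI) = 329.1/EI
  triangular load, peak 17.4 at the free end: 11w₀L⁴/(120EI) = 129.2/EI
  UDL 34.3: wL⁴/(8EI) = 347.3/EI
  δ_0 = 805.6/EI
Flexibility coefficient — unit upward force at 2: δ_{22} = L³/(3EI) = 9/EI.
The prop prevents deflection at 2: R_2 = δ_0/δ_{22} = 805.6/9 = 89.51 kip.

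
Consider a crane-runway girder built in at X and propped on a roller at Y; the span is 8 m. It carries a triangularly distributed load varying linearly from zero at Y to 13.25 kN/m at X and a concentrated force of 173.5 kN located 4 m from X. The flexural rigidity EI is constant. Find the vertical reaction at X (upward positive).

Remove the prop at Y; the released (primary) structure is a cantilever built in at X.
Primary-structure tip deflection at Y by superposition:
  triangular load, peak 13.25 at the fixed end: w₀L⁴/(30EI) = 1809/EI
  point load 173.5 at a = 4: Pa²(3L − a)/(6EI) = 9253/EI
  δ_0 = 11062/EI
Tip deflection under a unit load at Y: L³/(3EI) = 170.7/EI.
The prop prevents deflection at Y: R_Y = δ_0/δ_{YY} = 11062/170.7 = 64.82 kN.
Vertical equilibrium: R_X = ΣP − R_Y = 226.5 − 64.82 = 161.7 kN.

R_X = 161.7 kN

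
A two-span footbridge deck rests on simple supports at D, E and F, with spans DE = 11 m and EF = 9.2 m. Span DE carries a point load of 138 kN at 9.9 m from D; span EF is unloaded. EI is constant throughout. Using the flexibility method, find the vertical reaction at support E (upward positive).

R_E = 138.3 kN

Take M_E as the redundant. Released structure: two simple spans DE and EF with a hinge at E.
Rotations at E on the released spans (each span's end-slope, ×1/EI):
  span DE: point load 138 at a = 9.9: Pab(L + a)/(6LEI) = 475.9/EI
  relative rotation θ_0 = (475.9 + 0)/EI = 475.9/EI
A unit hogging moment at E produces rotation L₁/(3EI) + L₂/(3EI) = 6.733/EI.
Compatibility: M_E·(L₁+L₂)/(3EI) = θ_0, giving M_E = 70.68 kN·m (hogging).
Span DE, ΣM about D with M_E applied at E: R_E^{DE}·11 = 1366 + 70.68, so R_E^{DE} = 130.6 kN and R_D = 138 − 130.6 = 7.375 kN.
Span EF, ΣM about F: R_E^{EF}·9.2 = 0 + 70.68, so R_E^{EF} = 7.682 kN and R_F = 0 − 7.682 = -7.682 kN.
R_E = 130.6 + 7.682 = 138.3 kN.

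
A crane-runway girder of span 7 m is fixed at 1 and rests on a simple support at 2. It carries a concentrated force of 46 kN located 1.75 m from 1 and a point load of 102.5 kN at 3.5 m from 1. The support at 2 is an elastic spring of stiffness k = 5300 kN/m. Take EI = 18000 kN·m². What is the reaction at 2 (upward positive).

R_2 = 34.95 kN

Remove the prop at 2; the released (primary) structure is a cantilever built in at 1.
Free-end deflection of the primary structure under the applied loading (downward +):
  point load 46 at a = 1.75: Pa²(3L − a)/(6EI) = 452/EI
  point load 102.5 at a = 3.5: Pa²(3L − a)/(6EI) = 3662/EI
  δ_0 = 4114/EI
Flexibility coefficient — unit upward force at 2: δ_{22} = L³/(3EI) = 114.3/EI.
With EI = 18000 kN·m²: δ_0 = 0.22857 m and δ_{22} = 0.006352 m/kN.
Compatibility — the spring shortens by R_2/k under the reaction it provides: δ_0 − R_2·δ_{22} = R_2/k. With 1/k = 0.000189 m/kN, R_2 = δ_0 / (δ_{22} + 1/k) = 0.22857 / (0.006352 + 0.000189) = 34.95 kN.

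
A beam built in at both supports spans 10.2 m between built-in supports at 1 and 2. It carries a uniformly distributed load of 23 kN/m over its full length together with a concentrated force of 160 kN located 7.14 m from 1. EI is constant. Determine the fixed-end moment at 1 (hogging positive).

M_1 = 302.2 kN·m

Release both end moments; the primary structure is a simply-supported span 12 with redundants M_1 and M_2.
Simple-span end rotations at 1 and 2 under the given loads:
  at 1: UDL 23: wL³/(24EI) = 1017/EI
  at 2: UDL 23: wL³/(24EI) = 1017/EI
  at 1: point load 160 at a = 7.14: Pab(L + b)/(6LEI) = 757.4/EI
  at 2: point load 160 at a = 7.14: Pab(L + a)/(6LEI) = 990.5/EI
  θ_10 = 1774/EI,  θ_20 = 2007/EI
Flexibility coefficients: a unit moment at one end gives L/(3EI) there and L/(6EI) at the far end, so f₁₁ = f₂₂ = 3.4/EI and f₁₂ = f₂₁ = 1.7/EI.
Compatibility — zero rotation at each built-in end:
  3.4 M_1 + 1.7 M_2 = 1774
  1.7 M_1 + 3.4 M_2 = 2007
Solving the pair gives M_1 = 302.2 kN·m and M_2 = 439.3 kN·m (hogging).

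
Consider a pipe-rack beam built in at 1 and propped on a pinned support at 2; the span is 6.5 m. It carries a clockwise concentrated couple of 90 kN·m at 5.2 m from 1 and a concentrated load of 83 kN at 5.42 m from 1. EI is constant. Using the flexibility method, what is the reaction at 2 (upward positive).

R_2 = 82.44 kN

Release the roller at 2. Primary structure: cantilever fixed at 1.
Downward deflection at the released point 2 due to the loads:
  clockwise couple 90 at a = 5.2: M₀a(2L − a)/(2EI) = 1825/EI
  point load 83 at a = 5.42: Pa²(3L − a)/(6EI) = 5722/EI
  δ_0 = 7547/EI
Tip deflection under a unit load at 2: L³/(3EI) = 91.54/EI.
The prop prevents deflection at 2: R_2 = δ_0/δ_{22} = 7547/91.54 = 82.44 kN.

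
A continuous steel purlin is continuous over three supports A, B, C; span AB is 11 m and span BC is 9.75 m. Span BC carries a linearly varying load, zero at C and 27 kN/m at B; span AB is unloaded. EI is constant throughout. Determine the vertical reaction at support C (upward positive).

R_C = 35.63 kN

Take M_B as the redundant. Released structure: two simple spans AB and BC with a hinge at B.
Discontinuity in slope at B on the released structure — sum the simple-span end rotations:
  span BC: triangular load, peak 27: w₀L³/(45EI) = 556.1/EI
  relative rotation θ_0 = (0 + 556.1)/EI = 556.1/EI
A unit hogging moment at B produces rotation L₁/(3EI) + L₂/(3EI) = 6.917/EI.
Compatibility: M_B·(L₁+L₂)/(3EI) = θ_0, giving M_B = 80.4 kN·m (hogging).
Span BC, ΣM about C: R_B^{BC}·9.75 = 855.6 + 80.4, so R_B^{BC} = 96 kN and R_C = 131.6 − 96 = 35.63 kN.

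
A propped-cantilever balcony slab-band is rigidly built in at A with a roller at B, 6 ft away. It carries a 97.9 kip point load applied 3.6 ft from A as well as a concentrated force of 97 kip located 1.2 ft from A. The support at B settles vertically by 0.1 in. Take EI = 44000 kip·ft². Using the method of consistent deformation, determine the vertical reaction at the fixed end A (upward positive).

R_A = 152.3 kip

Take the reaction at B as the redundant and release it; the primary structure is a cantilever fixed at A.
Downward deflection at the released point B due to the loads:
  point load 97.9 at a = 3.6: Pa²(3L − a)/(6EI) = 3045/EI
  point load 97 at a = 1.2: Pa²(3L − a)/(6EI) = 391.1/EI
  δ_0 = 3436/EI
Tip deflection under a unit load at B: L³/(3EI) = 72/EI.
With EI = 44000 kip·ft²: δ_0 = 0.078095 ft and δ_{BB} = 0.001636 ft/kip.
Compatibility — the beam at B must follow the support down by 0.008333 ft: δ_0 − R_B·δ_{BB} = 0.008333, so R_B = (0.078095 − 0.008333)/0.001636 = 42.63 kip.
Vertical equilibrium: R_A = ΣP − R_B = 194.9 − 42.63 = 152.3 kip.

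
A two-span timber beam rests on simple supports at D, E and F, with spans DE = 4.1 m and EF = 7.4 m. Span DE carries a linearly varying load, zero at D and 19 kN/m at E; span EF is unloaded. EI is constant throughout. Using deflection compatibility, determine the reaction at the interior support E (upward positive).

Take M_E as the redundant. Released structure: two simple spans DE and EF with a hinge at E.
Rotations at E on the released spans (each span's end-slope, ×1/EI):
  span DE: triangular load, peak 19: w₀L³/(45EI) = 29.1/EI
  relative rotation θ_0 = (29.1 + 0)/EI = 29.1/EI
A unit hogging moment at E produces rotation L₁/(3EI) + L₂/(3EI) = 3.833/EI.
Slope continuity at E: θ_0 = M_E·3.833/EI, so M_E = 29.1/3.833 = 7.591 kN·m (hogging).
Span DE, ΣM about D with M_E applied at E: R_E^{DE}·4.1 = 106.5 + 7.591, so R_E^{DE} = 27.82 kN and R_D = 38.95 − 27.82 = 11.13 kN.
Span EF, ΣM about F: R_E^{EF}·7.4 = 0 + 7.591, so R_E^{EF} = 1.026 kN and R_F = 0 − 1.026 = -1.026 kN.
R_E = 27.82 + 1.026 = 28.84 kN.

R_E = 28.84 kN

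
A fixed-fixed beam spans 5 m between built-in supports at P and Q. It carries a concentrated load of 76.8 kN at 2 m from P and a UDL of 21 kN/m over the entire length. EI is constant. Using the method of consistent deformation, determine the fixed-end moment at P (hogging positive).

Release both end moments; the primary structure is a simply-supported span PQ with redundants M_P and M_Q.
End rotations of the released simple span under the applied load (×1/EI):
  at P: point load 76.8 at a = 2: Pab(L + b)/(6LEI) = 122.9/EI
  at Q: point load 76.8 at a = 2: Pab(L + a)/(6LEI) = 107.5/EI
  at P: UDL 21: wL³/(24EI) = 109.4/EI
  at Q: UDL 21: wL³/(24EI) = 109.4/EI
  θ_P0 = 232.3/EI,  θ_Q0 = 216.9/EI
Flexibility coefficients: a unit moment at one end gives L/(3EI) there and L/(6EI) at the far end, so f₁₁ = f₂₂ = 1.667/EI and f₁₂ = f₂₁ = 0.8333/EI.
Compatibility — zero rotation at each built-in end:
  1.667 M_P + 0.8333 M_Q = 232.3
  0.8333 M_P + 1.667 M_Q = 216.9
Solving the pair gives M_P = 99.05 kN·m and M_Q = 80.61 kN·m (hogging).

M_P = 99.05 kN·m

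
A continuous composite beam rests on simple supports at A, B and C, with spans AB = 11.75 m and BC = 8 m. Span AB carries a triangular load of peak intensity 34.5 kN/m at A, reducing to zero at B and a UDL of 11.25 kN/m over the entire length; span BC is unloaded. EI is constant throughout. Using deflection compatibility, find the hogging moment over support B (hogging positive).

M_B = 280.8 kN·m

Release continuity at B by inserting a hinge; the redundant is the internal moment M_B. The primary structure is two simply-supported spans AB and BC.
Discontinuity in slope at B on the released structure — sum the simple-span end rotations:
  span AB: triangular load, peak 34.5: 7w₀L³/(360EI) = 1088/EI
  span AB: UDL 11.25: wL³/(24EI) = 760.4/EI
  relative rotation θ_0 = (1849 + 0)/EI = 1849/EI
A unit hogging moment at B produces rotation L₁/(3EI) + L₂/(3EI) = 6.583/EI.
Slope continuity at B: θ_0 = M_B·6.583/EI, so M_B = 1849/6.583 = 280.8 kN·m (hogging).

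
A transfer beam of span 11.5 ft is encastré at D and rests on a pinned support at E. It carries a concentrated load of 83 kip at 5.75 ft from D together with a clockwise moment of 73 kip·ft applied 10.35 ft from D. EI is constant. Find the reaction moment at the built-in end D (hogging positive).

M_D = 143.6 kip·ft

Take the reaction at E as the redundant and release it; the primary structure is a cantilever fixed at D.
Deflection at E on the released cantilever, summing each load's contribution:
  point load 83 at a = 5.75: Pa²(3L − a)/(6EI) = 13149/EI
  clockwise couple 73 at a = 10.35: M₀a(2L − a)/(2EI) = 4779/EI
  δ_0 = 17928/EI
Tip deflection under a unit load at E: L³/(3EI) = 507/EI.
The prop prevents deflection at E: R_E = δ_0/δ_{EE} = 17928/507 = 35.36 kip.
Moment equilibrium about D: M_D = Σ(load moments about D) − R_E·L = 550.2 − 35.36×11.5 = 143.6 kip·ft.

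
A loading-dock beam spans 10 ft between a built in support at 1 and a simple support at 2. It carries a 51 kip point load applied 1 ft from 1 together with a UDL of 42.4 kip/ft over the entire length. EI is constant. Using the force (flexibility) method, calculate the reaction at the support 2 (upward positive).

Release the roller at 2. Primary structure: cantilever fixed at 1.
Primary-structure tip deflection at 2 by superposition:
  point load 51 at a = 1: Pa²(3L − a)/(6EI) = 246.5/EI
  UDL 42.4: wL⁴/(8EI) = 53000/EI
  δ_0 = 53246/EI
Flexibility coefficient — unit upward force at 2: δ_{22} = L³/(3EI) = 333.3/EI.
The prop prevents deflection at 2: R_2 = δ_0/δ_{22} = 53246/333.3 = 159.7 kip.

R_2 = 159.7 kip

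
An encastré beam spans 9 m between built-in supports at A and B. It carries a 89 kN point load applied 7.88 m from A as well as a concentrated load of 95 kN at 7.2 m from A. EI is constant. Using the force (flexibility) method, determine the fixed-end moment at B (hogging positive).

Take the two fixed-end moments M_A, M_B as redundants; the released structure is the simple span AB.
End rotations of the released simple span under the applied load (×1/EI):
  at A: point load 89 at a = 7.88: Pab(L + b)/(6LEI) = 147.2/EI
  at B: point load 89 at a = 7.88: Pab(L + a)/(6LEI) = 245.5/EI
  at A: point load 95 at a = 7.2: Pab(L + b)/(6LEI) = 246.2/EI
  at B: point load 95 at a = 7.2: Pab(L + a)/(6LEI) = 369.4/EI
  θ_A0 = 393.4/EI,  θ_B0 = 614.9/EI
Flexibility coefficients: a unit moment at one end gives L/(3EI) there and L/(6EI) at the far end, so f₁₁ = f₂₂ = 3/EI and f₁₂ = f₂₁ = 1.5/EI.
Compatibility — zero rotation at each built-in end:
  3 M_A + 1.5 M_B = 393.4
  1.5 M_A + 3 M_B = 614.9
Solving the pair gives M_A = 38.22 kN·m and M_B = 185.9 kN·m (hogging).

M_B = 185.9 kN·m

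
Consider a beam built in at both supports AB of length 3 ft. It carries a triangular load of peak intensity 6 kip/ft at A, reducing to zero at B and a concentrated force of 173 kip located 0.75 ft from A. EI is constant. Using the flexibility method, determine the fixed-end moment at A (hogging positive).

M_A = 75.68 kip·ft

Release both end moments; the primary structure is a simply-supported span AB with redundants M_A and M_B.
End rotations of the released simple span under the applied load (×1/EI):
  at A: triangular load, peak 6: w₀L³/(45EI) = 3.6/EI
  at B: triangular load, peak 6: 7w₀L³/(360EI) = 3.15/EI
  at A: point load 173 at a = 0.75: Pab(L + b)/(6LEI) = 85.15/EI
  at B: point load 173 at a = 0.75: Pab(L + a)/(6LEI) = 60.82/EI
  θ_A0 = 88.75/EI,  θ_B0 = 63.97/EI
Flexibility coefficients: a unit moment at one end gives L/(3EI) there and L/(6EI) at the far end, so f₁₁ = f₂₂ = 1/EI and f₁₂ = f₂₁ = 0.5/EI.
Compatibility — zero rotation at each built-in end:
  1 M_A + 0.5 M_B = 88.75
  0.5 M_A + 1 M_B = 63.97
Solving the pair gives M_A = 75.68 kip·ft and M_B = 26.13 kip·ft (hogging).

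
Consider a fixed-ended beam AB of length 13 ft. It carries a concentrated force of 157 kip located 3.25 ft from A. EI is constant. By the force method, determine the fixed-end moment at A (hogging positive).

M_A = 287 kip·ft

Take the two fixed-end moments M_A, M_B as redundants; the released structure is the simple span AB.
Simple-span end rotations at A and B under the given loads:
  at A: point load 157 at a = 3.25: Pab(L + b)/(6LEI) = 1451/EI
  at B: point load 157 at a = 3.25: Pab(L + a)/(6LEI) = 1036/EI
  θ_A0 = 1451/EI,  θ_B0 = 1036/EI
Flexibility coefficients: a unit moment at one end gives L/(3EI) there and L/(6EI) at the far end, so f₁₁ = f₂₂ = 4.333/EI and f₁₂ = f₂₁ = 2.167/EI.
Compatibility — zero rotation at each built-in end:
  4.333 M_A + 2.167 M_B = 1451
  2.167 M_A + 4.333 M_B = 1036
Solving the pair gives M_A = 287 kip·ft and M_B = 95.67 kip·ft (hogging).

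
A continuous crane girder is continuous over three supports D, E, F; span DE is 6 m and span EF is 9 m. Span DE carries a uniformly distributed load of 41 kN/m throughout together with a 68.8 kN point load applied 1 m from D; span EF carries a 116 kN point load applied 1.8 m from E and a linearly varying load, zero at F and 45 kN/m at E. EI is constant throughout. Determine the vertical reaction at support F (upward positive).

R_F = 54.79 kN

Take M_E as the redundant. Released structure: two simple spans DE and EF with a hinge at E.
Rotations at E on the released spans (each span's end-slope, ×1/EI):
  span DE: UDL 41: wL³/(24EI) = 369/EI
  span DE: point load 68.8 at a = 1: Pab(L + a)/(6LEI) = 66.89/EI
  span EF: point load 116 at a = 1.8: Pab(L + b)/(6LEI) = 451/EI
  span EF: triangular load, peak 45: w₀L³/(45EI) = 729/EI
  relative rotation θ_0 = (435.9 + 1180)/EI = 1616/EI
A unit hogging moment at E produces rotation L₁/(3EI) + L₂/(3EI) = 5/EI.
Compatibility: M_E·(L₁+L₂)/(3EI) = θ_0, giving M_E = 323.2 kN·m (hogging).
Span EF, ΣM about F: R_E^{EF}·9 = 2050 + 323.2, so R_E^{EF} = 263.7 kN and R_F = 318.5 − 263.7 = 54.79 kN.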